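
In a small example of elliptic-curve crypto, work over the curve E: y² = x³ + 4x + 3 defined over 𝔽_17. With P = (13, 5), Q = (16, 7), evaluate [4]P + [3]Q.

(16, 7)

First 4P:
Double-and-add on 4 = (100)₂. Start with P = (13, 5) for the leading 1-bit.
double: tangent at (13, 5): λ = (3·13² + 4)/(2·5) ≡ 1/10. 10⁻¹ ≡ 12 (mod 17), so λ ≡ 1·12 ≡ 12.
  x = λ² - 13 - 13 = 144 - 26 ≡ 16; y = λ·(13 - 16) - 5 ≡ 10. → (16, 10)
double: tangent at (16, 10): λ = (3·16² + 4)/(2·10) ≡ 7/3. 3⁻¹ ≡ 6 (mod 17) since 3·6 = 18 ≡ 1, so λ ≡ 7·6 ≡ 8.
  x = λ² - 16 - 16 = 64 - 32 ≡ 15; y = λ·(16 - 15) - 10 ≡ 15. → (15, 15)
4P = (15, 15).
Next 3Q:
Repeated addition: build up to 3Q.
2Q: tangent at (16, 7): λ = (3·16² + 4)/(2·7) ≡ 7/14. 14⁻¹ ≡ 11 (mod 17) since 14·11 = 154 ≡ 1, so λ ≡ 7·11 ≡ 9.
  x = λ² - 16 - 16 = 81 - 32 ≡ 15; y = λ·(16 - 15) - 7 ≡ 2. → (15, 2)
3Q: (15, 2) + (16, 7). λ = (7 - 2)/(16 - 15) ≡ 5/1 mod 17. 1⁻¹ ≡ 1 (mod 17), so λ ≡ 5.
  x = λ² - 15 - 16 = 25 - 31 ≡ 11; y = λ·(15 - 11) - 2 ≡ 1. → (11, 1)
3Q = (11, 1).
Finally 4P + 3Q:
(15, 15) + (11, 1). λ = (1 - 15)/(11 - 15) ≡ 3/13 mod 17. 13⁻¹ ≡ 4 (mod 17), so λ ≡ 12.
  x = λ² - 15 - 11 = 144 - 26 ≡ 16; y = λ·(15 - 16) - 15 ≡ 7. → (16, 7)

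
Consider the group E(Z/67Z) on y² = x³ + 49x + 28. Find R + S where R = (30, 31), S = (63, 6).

(62, 44)

(30, 31) + (63, 6). λ = (6 - 31)/(63 - 30) ≡ 42/33 mod 67. 33⁻¹ ≡ 65 (mod 67), so λ ≡ 50.
  x = λ² - 30 - 63 = 2500 - 93 ≡ 62; y = λ·(30 - 62) - 31 ≡ 44. → (62, 44)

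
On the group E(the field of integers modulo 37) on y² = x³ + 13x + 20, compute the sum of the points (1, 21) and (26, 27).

(1, 16)

(1, 21) + (26, 27). λ = (27 - 21)/(26 - 1) ≡ 6/25 mod 37. 25⁻¹ ≡ 3 (mod 37) since 25·3 = 75 ≡ 1, so λ ≡ 18.
  x = λ² - 1 - 26 = 324 - 27 ≡ 1; y = λ·(1 - 1) - 21 ≡ 16. → (1, 16)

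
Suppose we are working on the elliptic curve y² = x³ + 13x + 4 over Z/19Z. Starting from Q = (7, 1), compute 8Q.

O

Double-and-add on 8 = (1000)₂. Start with Q = (7, 1) for the leading 1-bit.
double: tangent at (7, 1): λ = (3·7² + 13)/(2·1) ≡ 8/2. 2⁻¹ ≡ 10 (mod 19), so λ ≡ 8·10 ≡ 4.
  x = λ² - 7 - 7 = 16 - 14 ≡ 2; y = λ·(7 - 2) - 1 ≡ 0. → (2, 0)
double: (2, 0) + (2, 0): same x and y₁ ≡ -y₂, so the sum is O.
double: O + O = O (identity).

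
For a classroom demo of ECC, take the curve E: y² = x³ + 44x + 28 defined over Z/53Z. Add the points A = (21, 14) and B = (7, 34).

(21, 14) + (7, 34). λ = (34 - 14)/(7 - 21) ≡ 20/39 mod 53. 39⁻¹ ≡ 34 (mod 53), so λ ≡ 44.
  x = λ² - 21 - 7 = 1936 - 28 ≡ 0; y = λ·(21 - 0) - 14 ≡ 9. → (0, 9)

(0, 9)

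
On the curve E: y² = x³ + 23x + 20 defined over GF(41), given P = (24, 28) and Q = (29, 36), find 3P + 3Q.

(7, 14)

First 3P:
Repeated addition: build up to 3P.
2P: tangent at (24, 28): λ = (3·24² + 23)/(2·28) ≡ 29/15. 15⁻¹ ≡ 11 (mod 41) since 15·11 = 165 ≡ 1, so λ ≡ 29·11 ≡ 32.
  x = λ² - 24 - 24 = 1024 - 48 ≡ 33; y = λ·(24 - 33) - 28 ≡ 12. → (33, 12)
3P: (33, 12) + (24, 28). λ = (28 - 12)/(24 - 33) ≡ 16/32 mod 41. 32⁻¹ ≡ 9 (mod 41) since 32·9 = 288 ≡ 1, so λ ≡ 21.
  x = λ² - 33 - 24 = 441 - 57 ≡ 15; y = λ·(33 - 15) - 12 ≡ 38. → (15, 38)
3P = (15, 38).
Next 3Q:
Repeated addition: build up to 3Q.
2Q: tangent at (29, 36): λ = (3·29² + 23)/(2·36) ≡ 4/31. 31⁻¹ ≡ 4 (mod 41), so λ ≡ 4·4 ≡ 16.
  x = λ² - 29 - 29 = 256 - 58 ≡ 34; y = λ·(29 - 34) - 36 ≡ 7. → (34, 7)
3Q: (34, 7) + (29, 36). λ = (36 - 7)/(29 - 34) ≡ 29/36 mod 41. 36⁻¹ ≡ 8 (mod 41) since 36·8 = 288 ≡ 1, so λ ≡ 27.
  x = λ² - 34 - 29 = 729 - 63 ≡ 10; y = λ·(34 - 10) - 7 ≡ 26. → (10, 26)
3Q = (10, 26).
Finally 3P + 3Q:
(15, 38) + (10, 26). λ = (26 - 38)/(10 - 15) ≡ 29/36 mod 41. 36⁻¹ ≡ 8 (mod 41) since 36·8 = 288 ≡ 1, so λ ≡ 27.
  x = λ² - 15 - 10 = 729 - 25 ≡ 7; y = λ·(15 - 7) - 38 ≡ 14. → (7, 14)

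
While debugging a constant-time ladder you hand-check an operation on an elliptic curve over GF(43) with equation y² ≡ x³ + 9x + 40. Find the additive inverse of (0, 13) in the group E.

-(0, 13) = (0, -13 mod 43) = (0, 30).

(0, 30)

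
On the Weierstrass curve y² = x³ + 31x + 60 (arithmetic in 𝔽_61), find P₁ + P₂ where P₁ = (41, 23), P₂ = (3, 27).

(4, 2)

(41, 23) + (3, 27). λ = (27 - 23)/(3 - 41) ≡ 4/23 mod 61. 23⁻¹ ≡ 8 (mod 61) since 23·8 = 184 ≡ 1, so λ ≡ 32.
  x = λ² - 41 - 3 = 1024 - 44 ≡ 4; y = λ·(41 - 4) - 23 ≡ 2. → (4, 2)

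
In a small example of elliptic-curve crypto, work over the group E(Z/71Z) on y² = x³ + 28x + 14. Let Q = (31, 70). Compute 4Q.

(42, 36)

Repeated addition: build up to 4Q.
2Q: tangent at (31, 70): λ = (3·31² + 28)/(2·70) ≡ 0/69. 69⁻¹ ≡ 35 (mod 71), so λ ≡ 0·35 ≡ 0.
  x = λ² - 31 - 31 = 0 - 62 ≡ 9; y = λ·(31 - 9) - 70 ≡ 1. → (9, 1)
3Q: (9, 1) + (31, 70). λ = (70 - 1)/(31 - 9) ≡ 69/22 mod 71. 22⁻¹ ≡ 42 (mod 71) since 22·42 = 924 ≡ 1, so λ ≡ 58.
  x = λ² - 9 - 31 = 3364 - 40 ≡ 58; y = λ·(9 - 58) - 1 ≡ 68. → (58, 68)
4Q: (58, 68) + (31, 70). λ = (70 - 68)/(31 - 58) ≡ 2/44 mod 71. 44⁻¹ ≡ 21 (mod 71) since 44·21 = 924 ≡ 1, so λ ≡ 42.
  x = λ² - 58 - 31 = 1764 - 89 ≡ 42; y = λ·(58 - 42) - 68 ≡ 36. → (42, 36)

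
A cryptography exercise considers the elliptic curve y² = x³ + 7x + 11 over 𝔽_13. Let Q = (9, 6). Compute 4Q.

Double-and-add on 4 = (100)₂. Start with Q = (9, 6) for the leading 1-bit.
double: tangent at (9, 6): λ = (3·9² + 7)/(2·6) ≡ 3/12. 12⁻¹ ≡ 12 (mod 13), so λ ≡ 3·12 ≡ 10.
  x = λ² - 9 - 9 = 100 - 18 ≡ 4; y = λ·(9 - 4) - 6 ≡ 5. → (4, 5)
double: tangent at (4, 5): λ = (3·4² + 7)/(2·5) ≡ 3/10. 10⁻¹ ≡ 4 (mod 13), so λ ≡ 3·4 ≡ 12.
  x = λ² - 4 - 4 = 144 - 8 ≡ 6; y = λ·(4 - 6) - 5 ≡ 10. → (6, 10)

(6, 10)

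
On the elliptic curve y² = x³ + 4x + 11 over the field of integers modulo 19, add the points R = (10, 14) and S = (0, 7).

(15, 11)

(10, 14) + (0, 7). λ = (7 - 14)/(0 - 10) ≡ 12/9 mod 19. 9⁻¹ ≡ 17 (mod 19), so λ ≡ 14.
  x = λ² - 10 - 0 = 196 - 10 ≡ 15; y = λ·(10 - 15) - 14 ≡ 11. → (15, 11)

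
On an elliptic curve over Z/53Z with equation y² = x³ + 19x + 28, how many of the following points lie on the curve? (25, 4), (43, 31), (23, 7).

(25, 4): 4² ≡ 16, rhs ≡ 16 → on.
(43, 31): 31² ≡ 7, rhs ≡ 4 → off.
(23, 7): 7² ≡ 49, rhs ≡ 18 → off.

1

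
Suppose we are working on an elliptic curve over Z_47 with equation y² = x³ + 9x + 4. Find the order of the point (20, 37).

2P: tangent at (20, 37): λ = (3·20² + 9)/(2·37) ≡ 34/27. 27⁻¹ ≡ 7 (mod 47) since 27·7 = 189 ≡ 1, so λ ≡ 34·7 ≡ 3.
  x = λ² - 20 - 20 = 9 - 40 ≡ 16; y = λ·(20 - 16) - 37 ≡ 22. → (16, 22)
3P: (16, 22) + (20, 37). λ = (37 - 22)/(20 - 16) ≡ 15/4 mod 47. 4⁻¹ ≡ 12 (mod 47) since 4·12 = 48 ≡ 1, so λ ≡ 39.
  x = λ² - 16 - 20 = 1521 - 36 ≡ 28; y = λ·(16 - 28) - 22 ≡ 27. → (28, 27)
4P: (28, 27) + (20, 37). λ = (37 - 27)/(20 - 28) ≡ 10/39 mod 47. 39⁻¹ ≡ 41 (mod 47), so λ ≡ 34.
  x = λ² - 28 - 20 = 1156 - 48 ≡ 27; y = λ·(28 - 27) - 27 ≡ 7. → (27, 7)
5P: (27, 7) + (20, 37). λ = (37 - 7)/(20 - 27) ≡ 30/40 mod 47. 40⁻¹ ≡ 20 (mod 47) since 40·20 = 800 ≡ 1, so λ ≡ 36.
  x = λ² - 27 - 20 = 1296 - 47 ≡ 27; y = λ·(27 - 27) - 7 ≡ 40. → (27, 40)
6P: (27, 40) + (20, 37). λ = (37 - 40)/(20 - 27) ≡ 44/40 mod 47. 40⁻¹ ≡ 20 (mod 47), so λ ≡ 34.
  x = λ² - 27 - 20 = 1156 - 47 ≡ 28; y = λ·(27 - 28) - 40 ≡ 20. → (28, 20)
7P: (28, 20) + (20, 37). λ = (37 - 20)/(20 - 28) ≡ 17/39 mod 47. 39⁻¹ ≡ 41 (mod 47) since 39·41 = 1599 ≡ 1, so λ ≡ 39.
  x = λ² - 28 - 20 = 1521 - 48 ≡ 16; y = λ·(28 - 16) - 20 ≡ 25. → (16, 25)
8P: (16, 25) + (20, 37). λ = (37 - 25)/(20 - 16) ≡ 12/4 mod 47. 4⁻¹ ≡ 12 (mod 47) since 4·12 = 48 ≡ 1, so λ ≡ 3.
  x = λ² - 16 - 20 = 9 - 36 ≡ 20; y = λ·(16 - 20) - 25 ≡ 10. → (20, 10)
9P: (20, 10) + (20, 37): same x and y₁ ≡ -y₂, so the sum is ∞.
9P = ∞, so the order is 9.

9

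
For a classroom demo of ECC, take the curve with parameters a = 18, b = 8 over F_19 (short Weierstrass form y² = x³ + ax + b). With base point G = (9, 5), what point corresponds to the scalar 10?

(15, 9)

Double-and-add on 10 = (1010)₂. Start with G = (9, 5) for the leading 1-bit.
double: tangent at (9, 5): λ = (3·9² + 18)/(2·5) ≡ 14/10. 10⁻¹ ≡ 2 (mod 19) since 10·2 = 20 ≡ 1, so λ ≡ 14·2 ≡ 9.
  x = λ² - 9 - 9 = 81 - 18 ≡ 6; y = λ·(9 - 6) - 5 ≡ 3. → (6, 3)
double: tangent at (6, 3): λ = (3·6² + 18)/(2·3) ≡ 12/6. 6⁻¹ ≡ 16 (mod 19) since 6·16 = 96 ≡ 1, so λ ≡ 12·16 ≡ 2.
  x = λ² - 6 - 6 = 4 - 12 ≡ 11; y = λ·(6 - 11) - 3 ≡ 6. → (11, 6)
add G: (11, 6) + (9, 5). λ = (5 - 6)/(9 - 11) ≡ 18/17 mod 19. 17⁻¹ ≡ 9 (mod 19), so λ ≡ 10.
  x = λ² - 11 - 9 = 100 - 20 ≡ 4; y = λ·(11 - 4) - 6 ≡ 7. → (4, 7)
double: tangent at (4, 7): λ = (3·4² + 18)/(2·7) ≡ 9/14. 14⁻¹ ≡ 15 (mod 19) since 14·15 = 210 ≡ 1, so λ ≡ 9·15 ≡ 2.
  x = λ² - 4 - 4 = 4 - 8 ≡ 15; y = λ·(4 - 15) - 7 ≡ 9. → (15, 9)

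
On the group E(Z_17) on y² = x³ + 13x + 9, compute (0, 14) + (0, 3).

O

The two points share x = 0 and their y-coordinates satisfy 14 + 3 ≡ 0 (mod 17), so they are inverses. Their sum is 𝒪.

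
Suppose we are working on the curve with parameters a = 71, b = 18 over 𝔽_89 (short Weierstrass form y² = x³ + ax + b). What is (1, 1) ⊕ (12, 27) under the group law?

(86, 57)

(1, 1) + (12, 27). λ = (27 - 1)/(12 - 1) ≡ 26/11 mod 89. 11⁻¹ ≡ 81 (mod 89), so λ ≡ 59.
  x = λ² - 1 - 12 = 3481 - 13 ≡ 86; y = λ·(1 - 86) - 1 ≡ 57. → (86, 57)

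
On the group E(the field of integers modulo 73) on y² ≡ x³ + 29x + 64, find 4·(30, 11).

Write P = (30, 11).
Repeated addition: build up to 4P.
2P: tangent at (30, 11): λ = (3·30² + 29)/(2·11) ≡ 28/22. 22⁻¹ ≡ 10 (mod 73), so λ ≡ 28·10 ≡ 61.
  x = λ² - 30 - 30 = 3721 - 60 ≡ 11; y = λ·(30 - 11) - 11 ≡ 53. → (11, 53)
3P: (11, 53) + (30, 11). λ = (11 - 53)/(30 - 11) ≡ 31/19 mod 73. 19⁻¹ ≡ 50 (mod 73) since 19·50 = 950 ≡ 1, so λ ≡ 17.
  x = λ² - 11 - 30 = 289 - 41 ≡ 29; y = λ·(11 - 29) - 53 ≡ 6. → (29, 6)
4P: (29, 6) + (30, 11). λ = (11 - 6)/(30 - 29) ≡ 5/1 mod 73. 1⁻¹ ≡ 1 (mod 73), so λ ≡ 5.
  x = λ² - 29 - 30 = 25 - 59 ≡ 39; y = λ·(29 - 39) - 6 ≡ 17. → (39, 17)

(39, 17)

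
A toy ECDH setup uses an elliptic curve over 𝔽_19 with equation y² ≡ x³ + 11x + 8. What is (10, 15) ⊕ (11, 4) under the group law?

(5, 6)

(10, 15) + (11, 4). λ = (4 - 15)/(11 - 10) ≡ 8/1 mod 19. 1⁻¹ ≡ 1 (mod 19) since 1·1 = 1 ≡ 1, so λ ≡ 8.
  x = λ² - 10 - 11 = 64 - 21 ≡ 5; y = λ·(10 - 5) - 15 ≡ 6. → (5, 6)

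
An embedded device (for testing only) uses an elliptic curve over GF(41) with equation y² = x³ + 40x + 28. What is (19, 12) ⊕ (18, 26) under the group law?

(36, 21)

(19, 12) + (18, 26). λ = (26 - 12)/(18 - 19) ≡ 14/40 mod 41. 40⁻¹ ≡ 40 (mod 41), so λ ≡ 27.
  x = λ² - 19 - 18 = 729 - 37 ≡ 36; y = λ·(19 - 36) - 12 ≡ 21. → (36, 21)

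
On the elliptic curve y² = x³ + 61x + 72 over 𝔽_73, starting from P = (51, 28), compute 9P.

(60, 41)

Repeated addition: build up to 9P.
2P: tangent at (51, 28): λ = (3·51² + 61)/(2·28) ≡ 53/56. 56⁻¹ ≡ 30 (mod 73), so λ ≡ 53·30 ≡ 57.
  x = λ² - 51 - 51 = 3249 - 102 ≡ 8; y = λ·(51 - 8) - 28 ≡ 14. → (8, 14)
3P: (8, 14) + (51, 28). λ = (28 - 14)/(51 - 8) ≡ 14/43 mod 73. 43⁻¹ ≡ 17 (mod 73) since 43·17 = 731 ≡ 1, so λ ≡ 19.
  x = λ² - 8 - 51 = 361 - 59 ≡ 10; y = λ·(8 - 10) - 14 ≡ 21. → (10, 21)
4P: (10, 21) + (51, 28). λ = (28 - 21)/(51 - 10) ≡ 7/41 mod 73. 41⁻¹ ≡ 57 (mod 73) since 41·57 = 2337 ≡ 1, so λ ≡ 34.
  x = λ² - 10 - 51 = 1156 - 61 ≡ 0; y = λ·(10 - 0) - 21 ≡ 27. → (0, 27)
5P: (0, 27) + (51, 28). λ = (28 - 27)/(51 - 0) ≡ 1/51 mod 73. 51⁻¹ ≡ 63 (mod 73), so λ ≡ 63.
  x = λ² - 0 - 51 = 3969 - 51 ≡ 49; y = λ·(0 - 49) - 27 ≡ 25. → (49, 25)
6P: (49, 25) + (51, 28). λ = (28 - 25)/(51 - 49) ≡ 3/2 mod 73. 2⁻¹ ≡ 37 (mod 73) since 2·37 = 74 ≡ 1, so λ ≡ 38.
  x = λ² - 49 - 51 = 1444 - 100 ≡ 30; y = λ·(49 - 30) - 25 ≡ 40. → (30, 40)
7P: (30, 40) + (51, 28). λ = (28 - 40)/(51 - 30) ≡ 61/21 mod 73. 21⁻¹ ≡ 7 (mod 73) since 21·7 = 147 ≡ 1, so λ ≡ 62.
  x = λ² - 30 - 51 = 3844 - 81 ≡ 40; y = λ·(30 - 40) - 40 ≡ 70. → (40, 70)
8P: (40, 70) + (51, 28). λ = (28 - 70)/(51 - 40) ≡ 31/11 mod 73. 11⁻¹ ≡ 20 (mod 73), so λ ≡ 36.
  x = λ² - 40 - 51 = 1296 - 91 ≡ 37; y = λ·(40 - 37) - 70 ≡ 38. → (37, 38)
9P: (37, 38) + (51, 28). λ = (28 - 38)/(51 - 37) ≡ 63/14 mod 73. 14⁻¹ ≡ 47 (mod 73) since 14·47 = 658 ≡ 1, so λ ≡ 41.
  x = λ² - 37 - 51 = 1681 - 88 ≡ 60; y = λ·(37 - 60) - 38 ≡ 41. → (60, 41)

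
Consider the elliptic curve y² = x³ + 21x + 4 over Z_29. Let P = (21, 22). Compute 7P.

(0, 27)

Repeated addition: build up to 7P.
2P: tangent at (21, 22): λ = (3·21² + 21)/(2·22) ≡ 10/15. 15⁻¹ ≡ 2 (mod 29) since 15·2 = 30 ≡ 1, so λ ≡ 10·2 ≡ 20.
  x = λ² - 21 - 21 = 400 - 42 ≡ 10; y = λ·(21 - 10) - 22 ≡ 24. → (10, 24)
3P: (10, 24) + (21, 22). λ = (22 - 24)/(21 - 10) ≡ 27/11 mod 29. 11⁻¹ ≡ 8 (mod 29) since 11·8 = 88 ≡ 1, so λ ≡ 13.
  x = λ² - 10 - 21 = 169 - 31 ≡ 22; y = λ·(10 - 22) - 24 ≡ 23. → (22, 23)
4P: (22, 23) + (21, 22). λ = (22 - 23)/(21 - 22) ≡ 28/28 mod 29. 28⁻¹ ≡ 28 (mod 29) since 28·28 = 784 ≡ 1, so λ ≡ 1.
  x = λ² - 22 - 21 = 1 - 43 ≡ 16; y = λ·(22 - 16) - 23 ≡ 12. → (16, 12)
5P: (16, 12) + (21, 22). λ = (22 - 12)/(21 - 16) ≡ 10/5 mod 29. 5⁻¹ ≡ 6 (mod 29), so λ ≡ 2.
  x = λ² - 16 - 21 = 4 - 37 ≡ 25; y = λ·(16 - 25) - 12 ≡ 28. → (25, 28)
6P: (25, 28) + (21, 22). λ = (22 - 28)/(21 - 25) ≡ 23/25 mod 29. 25⁻¹ ≡ 7 (mod 29), so λ ≡ 16.
  x = λ² - 25 - 21 = 256 - 46 ≡ 7; y = λ·(25 - 7) - 28 ≡ 28. → (7, 28)
7P: (7, 28) + (21, 22). λ = (22 - 28)/(21 - 7) ≡ 23/14 mod 29. 14⁻¹ ≡ 27 (mod 29) since 14·27 = 378 ≡ 1, so λ ≡ 12.
  x = λ² - 7 - 21 = 144 - 28 ≡ 0; y = λ·(7 - 0) - 28 ≡ 27. → (0, 27)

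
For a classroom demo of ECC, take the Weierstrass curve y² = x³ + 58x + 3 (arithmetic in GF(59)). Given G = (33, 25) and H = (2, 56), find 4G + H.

First 4G:
Double-and-add on 4 = (100)₂. Start with G = (33, 25) for the leading 1-bit.
double: tangent at (33, 25): λ = (3·33² + 58)/(2·25) ≡ 21/50. 50⁻¹ ≡ 13 (mod 59), so λ ≡ 21·13 ≡ 37.
  x = λ² - 33 - 33 = 1369 - 66 ≡ 5; y = λ·(33 - 5) - 25 ≡ 8. → (5, 8)
double: tangent at (5, 8): λ = (3·5² + 58)/(2·8) ≡ 15/16. 16⁻¹ ≡ 48 (mod 59), so λ ≡ 15·48 ≡ 12.
  x = λ² - 5 - 5 = 144 - 10 ≡ 16; y = λ·(5 - 16) - 8 ≡ 37. → (16, 37)
4G = (16, 37).
Finally 4G + H:
(16, 37) + (2, 56). λ = (56 - 37)/(2 - 16) ≡ 19/45 mod 59. 45⁻¹ ≡ 21 (mod 59), so λ ≡ 45.
  x = λ² - 16 - 2 = 2025 - 18 ≡ 1; y = λ·(16 - 1) - 37 ≡ 48. → (1, 48)

(1, 48)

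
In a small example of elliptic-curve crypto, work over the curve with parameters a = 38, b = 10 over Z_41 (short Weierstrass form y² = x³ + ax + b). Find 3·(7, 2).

Write G = (7, 2).
Repeated addition: build up to 3G.
2G: tangent at (7, 2): λ = (3·7² + 38)/(2·2) ≡ 21/4. 4⁻¹ ≡ 31 (mod 41), so λ ≡ 21·31 ≡ 36.
  x = λ² - 7 - 7 = 1296 - 14 ≡ 11; y = λ·(7 - 11) - 2 ≡ 18. → (11, 18)
3G: (11, 18) + (7, 2). λ = (2 - 18)/(7 - 11) ≡ 25/37 mod 41. 37⁻¹ ≡ 10 (mod 41) since 37·10 = 370 ≡ 1, so λ ≡ 4.
  x = λ² - 11 - 7 = 16 - 18 ≡ 39; y = λ·(11 - 39) - 18 ≡ 34. → (39, 34)

(39, 34)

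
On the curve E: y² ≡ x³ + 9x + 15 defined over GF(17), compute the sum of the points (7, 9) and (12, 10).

(13, 0)

(7, 9) + (12, 10). λ = (10 - 9)/(12 - 7) ≡ 1/5 mod 17. 5⁻¹ ≡ 7 (mod 17), so λ ≡ 7.
  x = λ² - 7 - 12 = 49 - 19 ≡ 13; y = λ·(7 - 13) - 9 ≡ 0. → (13, 0)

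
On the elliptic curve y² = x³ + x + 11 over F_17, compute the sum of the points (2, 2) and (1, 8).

(2, 2) + (1, 8). λ = (8 - 2)/(1 - 2) ≡ 6/16 mod 17. 16⁻¹ ≡ 16 (mod 17), so λ ≡ 11.
  x = λ² - 2 - 1 = 121 - 3 ≡ 16; y = λ·(2 - 16) - 2 ≡ 14. → (16, 14)

(16, 14)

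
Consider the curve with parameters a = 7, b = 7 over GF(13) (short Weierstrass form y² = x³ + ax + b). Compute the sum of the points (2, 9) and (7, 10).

(3, 9)

(2, 9) + (7, 10). λ = (10 - 9)/(7 - 2) ≡ 1/5 mod 13. 5⁻¹ ≡ 8 (mod 13), so λ ≡ 8.
  x = λ² - 2 - 7 = 64 - 9 ≡ 3; y = λ·(2 - 3) - 9 ≡ 9. → (3, 9)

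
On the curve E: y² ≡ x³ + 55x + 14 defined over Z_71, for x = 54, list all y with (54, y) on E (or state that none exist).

x³ + 55x + 14 = 160448 ≡ 59 (mod 71).
59 is a non-residue mod 71; no y exists.

none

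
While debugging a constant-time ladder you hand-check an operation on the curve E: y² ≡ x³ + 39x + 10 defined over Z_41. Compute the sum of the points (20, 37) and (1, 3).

(20, 37) + (1, 3). λ = (3 - 37)/(1 - 20) ≡ 7/22 mod 41. 22⁻¹ ≡ 28 (mod 41) since 22·28 = 616 ≡ 1, so λ ≡ 32.
  x = λ² - 20 - 1 = 1024 - 21 ≡ 19; y = λ·(20 - 19) - 37 ≡ 36. → (19, 36)

(19, 36)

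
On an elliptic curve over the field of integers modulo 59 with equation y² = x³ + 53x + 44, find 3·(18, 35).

(12, 44)

Write P = (18, 35).
Repeated addition: build up to 3P.
2P: tangent at (18, 35): λ = (3·18² + 53)/(2·35) ≡ 22/11. 11⁻¹ ≡ 43 (mod 59), so λ ≡ 22·43 ≡ 2.
  x = λ² - 18 - 18 = 4 - 36 ≡ 27; y = λ·(18 - 27) - 35 ≡ 6. → (27, 6)
3P: (27, 6) + (18, 35). λ = (35 - 6)/(18 - 27) ≡ 29/50 mod 59. 50⁻¹ ≡ 13 (mod 59), so λ ≡ 23.
  x = λ² - 27 - 18 = 529 - 45 ≡ 12; y = λ·(27 - 12) - 6 ≡ 44. → (12, 44)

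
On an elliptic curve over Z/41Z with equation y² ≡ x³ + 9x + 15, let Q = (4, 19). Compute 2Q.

tangent at (4, 19): λ = (3·4² + 9)/(2·19) ≡ 16/38. 38⁻¹ ≡ 27 (mod 41), so λ ≡ 16·27 ≡ 22.
  x = λ² - 4 - 4 = 484 - 8 ≡ 25; y = λ·(4 - 25) - 19 ≡ 11. → (25, 11)

(25, 11)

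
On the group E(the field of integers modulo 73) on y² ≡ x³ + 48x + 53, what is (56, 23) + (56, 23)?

tangent at (56, 23): λ = (3·56² + 48)/(2·23) ≡ 39/46. 46⁻¹ ≡ 27 (mod 73), so λ ≡ 39·27 ≡ 31.
  x = λ² - 56 - 56 = 961 - 112 ≡ 46; y = λ·(56 - 46) - 23 ≡ 68. → (46, 68)

(46, 68)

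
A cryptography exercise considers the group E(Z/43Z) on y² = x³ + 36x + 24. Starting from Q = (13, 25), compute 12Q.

(35, 27)

Repeated addition: build up to 12Q.
2Q: tangent at (13, 25): λ = (3·13² + 36)/(2·25) ≡ 27/7. 7⁻¹ ≡ 37 (mod 43), so λ ≡ 27·37 ≡ 10.
  x = λ² - 13 - 13 = 100 - 26 ≡ 31; y = λ·(13 - 31) - 25 ≡ 10. → (31, 10)
3Q: (31, 10) + (13, 25). λ = (25 - 10)/(13 - 31) ≡ 15/25 mod 43. 25⁻¹ ≡ 31 (mod 43) since 25·31 = 775 ≡ 1, so λ ≡ 35.
  x = λ² - 31 - 13 = 1225 - 44 ≡ 20; y = λ·(31 - 20) - 10 ≡ 31. → (20, 31)
4Q: (20, 31) + (13, 25). λ = (25 - 31)/(13 - 20) ≡ 37/36 mod 43. 36⁻¹ ≡ 6 (mod 43) since 36·6 = 216 ≡ 1, so λ ≡ 7.
  x = λ² - 20 - 13 = 49 - 33 ≡ 16; y = λ·(20 - 16) - 31 ≡ 40. → (16, 40)
5Q: (16, 40) + (13, 25). λ = (25 - 40)/(13 - 16) ≡ 28/40 mod 43. 40⁻¹ ≡ 14 (mod 43), so λ ≡ 5.
  x = λ² - 16 - 13 = 25 - 29 ≡ 39; y = λ·(16 - 39) - 40 ≡ 17. → (39, 17)
6Q: (39, 17) + (13, 25). λ = (25 - 17)/(13 - 39) ≡ 8/17 mod 43. 17⁻¹ ≡ 38 (mod 43) since 17·38 = 646 ≡ 1, so λ ≡ 3.
  x = λ² - 39 - 13 = 9 - 52 ≡ 0; y = λ·(39 - 0) - 17 ≡ 14. → (0, 14)
7Q: (0, 14) + (13, 25). λ = (25 - 14)/(13 - 0) ≡ 11/13 mod 43. 13⁻¹ ≡ 10 (mod 43) since 13·10 = 130 ≡ 1, so λ ≡ 24.
  x = λ² - 0 - 13 = 576 - 13 ≡ 4; y = λ·(0 - 4) - 14 ≡ 19. → (4, 19)
8Q: (4, 19) + (13, 25). λ = (25 - 19)/(13 - 4) ≡ 6/9 mod 43. 9⁻¹ ≡ 24 (mod 43), so λ ≡ 15.
  x = λ² - 4 - 13 = 225 - 17 ≡ 36; y = λ·(4 - 36) - 19 ≡ 17. → (36, 17)
9Q: (36, 17) + (13, 25). λ = (25 - 17)/(13 - 36) ≡ 8/20 mod 43. 20⁻¹ ≡ 28 (mod 43) since 20·28 = 560 ≡ 1, so λ ≡ 9.
  x = λ² - 36 - 13 = 81 - 49 ≡ 32; y = λ·(36 - 32) - 17 ≡ 19. → (32, 19)
10Q: (32, 19) + (13, 25). λ = (25 - 19)/(13 - 32) ≡ 6/24 mod 43. 24⁻¹ ≡ 9 (mod 43), so λ ≡ 11.
  x = λ² - 32 - 13 = 121 - 45 ≡ 33; y = λ·(32 - 33) - 19 ≡ 13. → (33, 13)
11Q: (33, 13) + (13, 25). λ = (25 - 13)/(13 - 33) ≡ 12/23 mod 43. 23⁻¹ ≡ 15 (mod 43), so λ ≡ 8.
  x = λ² - 33 - 13 = 64 - 46 ≡ 18; y = λ·(33 - 18) - 13 ≡ 21. → (18, 21)
12Q: (18, 21) + (13, 25). λ = (25 - 21)/(13 - 18) ≡ 4/38 mod 43. 38⁻¹ ≡ 17 (mod 43) since 38·17 = 646 ≡ 1, so λ ≡ 25.
  x = λ² - 18 - 13 = 625 - 31 ≡ 35; y = λ·(18 - 35) - 21 ≡ 27. → (35, 27)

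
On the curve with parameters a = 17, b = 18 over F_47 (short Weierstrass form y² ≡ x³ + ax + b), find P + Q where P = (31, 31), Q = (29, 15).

(31, 31) + (29, 15). λ = (15 - 31)/(29 - 31) ≡ 31/45 mod 47. 45⁻¹ ≡ 23 (mod 47) since 45·23 = 1035 ≡ 1, so λ ≡ 8.
  x = λ² - 31 - 29 = 64 - 60 ≡ 4; y = λ·(31 - 4) - 31 ≡ 44. → (4, 44)

(4, 44)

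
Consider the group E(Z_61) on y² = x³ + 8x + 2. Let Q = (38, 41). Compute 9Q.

Double-and-add on 9 = (1001)₂. Start with Q = (38, 41) for the leading 1-bit.
double: tangent at (38, 41): λ = (3·38² + 8)/(2·41) ≡ 9/21. 21⁻¹ ≡ 32 (mod 61) since 21·32 = 672 ≡ 1, so λ ≡ 9·32 ≡ 44.
  x = λ² - 38 - 38 = 1936 - 76 ≡ 30; y = λ·(38 - 30) - 41 ≡ 6. → (30, 6)
double: tangent at (30, 6): λ = (3·30² + 8)/(2·6) ≡ 24/12. 12⁻¹ ≡ 56 (mod 61), so λ ≡ 24·56 ≡ 2.
  x = λ² - 30 - 30 = 4 - 60 ≡ 5; y = λ·(30 - 5) - 6 ≡ 44. → (5, 44)
double: tangent at (5, 44): λ = (3·5² + 8)/(2·44) ≡ 22/27. 27⁻¹ ≡ 52 (mod 61), so λ ≡ 22·52 ≡ 46.
  x = λ² - 5 - 5 = 2116 - 10 ≡ 32; y = λ·(5 - 32) - 44 ≡ 56. → (32, 56)
add Q: (32, 56) + (38, 41). λ = (41 - 56)/(38 - 32) ≡ 46/6 mod 61. 6⁻¹ ≡ 51 (mod 61), so λ ≡ 28.
  x = λ² - 32 - 38 = 784 - 70 ≡ 43; y = λ·(32 - 43) - 56 ≡ 2. → (43, 2)

(43, 2)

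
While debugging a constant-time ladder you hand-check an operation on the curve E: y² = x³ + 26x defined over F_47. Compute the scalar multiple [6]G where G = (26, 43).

Double-and-add on 6 = (110)₂. Start with G = (26, 43) for the leading 1-bit.
double: tangent at (26, 43): λ = (3·26² + 26)/(2·43) ≡ 33/39. 39⁻¹ ≡ 41 (mod 47), so λ ≡ 33·41 ≡ 37.
  x = λ² - 26 - 26 = 1369 - 52 ≡ 1; y = λ·(26 - 1) - 43 ≡ 36. → (1, 36)
add G: (1, 36) + (26, 43). λ = (43 - 36)/(26 - 1) ≡ 7/25 mod 47. 25⁻¹ ≡ 32 (mod 47), so λ ≡ 36.
  x = λ² - 1 - 26 = 1296 - 27 ≡ 0; y = λ·(1 - 0) - 36 ≡ 0. → (0, 0)
double: (0, 0) + (0, 0): same x and y₁ ≡ -y₂, so the sum is O.

O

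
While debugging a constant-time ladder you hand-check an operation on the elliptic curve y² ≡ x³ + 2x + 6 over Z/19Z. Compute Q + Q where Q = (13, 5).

(0, 5)

tangent at (13, 5): λ = (3·13² + 2)/(2·5) ≡ 15/10. 10⁻¹ ≡ 2 (mod 19) since 10·2 = 20 ≡ 1, so λ ≡ 15·2 ≡ 11.
  x = λ² - 13 - 13 = 121 - 26 ≡ 0; y = λ·(13 - 0) - 5 ≡ 5. → (0, 5)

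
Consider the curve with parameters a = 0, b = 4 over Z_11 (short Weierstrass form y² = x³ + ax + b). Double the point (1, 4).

(10, 5)

tangent at (1, 4): λ = (3·1² + 0)/(2·4) ≡ 3/8. 8⁻¹ ≡ 7 (mod 11) since 8·7 = 56 ≡ 1, so λ ≡ 3·7 ≡ 10.
  x = λ² - 1 - 1 = 100 - 2 ≡ 10; y = λ·(1 - 10) - 4 ≡ 5. → (10, 5)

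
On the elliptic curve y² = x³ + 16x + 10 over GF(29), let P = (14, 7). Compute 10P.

(14, 7)

Repeated addition: build up to 10P.
2P: tangent at (14, 7): λ = (3·14² + 16)/(2·7) ≡ 24/14. 14⁻¹ ≡ 27 (mod 29), so λ ≡ 24·27 ≡ 10.
  x = λ² - 14 - 14 = 100 - 28 ≡ 14; y = λ·(14 - 14) - 7 ≡ 22. → (14, 22)
3P: (14, 22) + (14, 7): same x and y₁ ≡ -y₂, so the sum is 𝒪.
4P: 𝒪 + (14, 7) = (14, 7) (identity).
5P: tangent at (14, 7): λ = (3·14² + 16)/(2·7) ≡ 24/14. 14⁻¹ ≡ 27 (mod 29), so λ ≡ 24·27 ≡ 10.
  x = λ² - 14 - 14 = 100 - 28 ≡ 14; y = λ·(14 - 14) - 7 ≡ 22. → (14, 22)
6P: (14, 22) + (14, 7): same x and y₁ ≡ -y₂, so the sum is 𝒪.
7P: 𝒪 + (14, 7) = (14, 7) (identity).
8P: tangent at (14, 7): λ = (3·14² + 16)/(2·7) ≡ 24/14. 14⁻¹ ≡ 27 (mod 29) since 14·27 = 378 ≡ 1, so λ ≡ 24·27 ≡ 10.
  x = λ² - 14 - 14 = 100 - 28 ≡ 14; y = λ·(14 - 14) - 7 ≡ 22. → (14, 22)
9P: (14, 22) + (14, 7): same x and y₁ ≡ -y₂, so the sum is 𝒪.
10P: 𝒪 + (14, 7) = (14, 7) (identity).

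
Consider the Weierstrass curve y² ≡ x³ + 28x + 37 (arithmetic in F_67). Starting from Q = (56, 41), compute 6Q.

Double-and-add on 6 = (110)₂. Start with Q = (56, 41) for the leading 1-bit.
double: tangent at (56, 41): λ = (3·56² + 28)/(2·41) ≡ 56/15. 15⁻¹ ≡ 9 (mod 67), so λ ≡ 56·9 ≡ 35.
  x = λ² - 56 - 56 = 1225 - 112 ≡ 41; y = λ·(56 - 41) - 41 ≡ 15. → (41, 15)
add Q: (41, 15) + (56, 41). λ = (41 - 15)/(56 - 41) ≡ 26/15 mod 67. 15⁻¹ ≡ 9 (mod 67), so λ ≡ 33.
  x = λ² - 41 - 56 = 1089 - 97 ≡ 54; y = λ·(41 - 54) - 15 ≡ 25. → (54, 25)
double: tangent at (54, 25): λ = (3·54² + 28)/(2·25) ≡ 66/50. 50⁻¹ ≡ 63 (mod 67) since 50·63 = 3150 ≡ 1, so λ ≡ 66·63 ≡ 4.
  x = λ² - 54 - 54 = 16 - 108 ≡ 42; y = λ·(54 - 42) - 25 ≡ 23. → (42, 23)

(42, 23)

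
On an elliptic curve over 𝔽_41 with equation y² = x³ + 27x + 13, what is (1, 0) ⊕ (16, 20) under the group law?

(3, 11)

(1, 0) + (16, 20). λ = (20 - 0)/(16 - 1) ≡ 20/15 mod 41. 15⁻¹ ≡ 11 (mod 41), so λ ≡ 15.
  x = λ² - 1 - 16 = 225 - 17 ≡ 3; y = λ·(1 - 3) - 0 ≡ 11. → (3, 11)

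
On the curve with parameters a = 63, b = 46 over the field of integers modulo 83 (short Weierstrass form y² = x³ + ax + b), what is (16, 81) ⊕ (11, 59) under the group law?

(16, 81) + (11, 59). λ = (59 - 81)/(11 - 16) ≡ 61/78 mod 83. 78⁻¹ ≡ 33 (mod 83), so λ ≡ 21.
  x = λ² - 16 - 11 = 441 - 27 ≡ 82; y = λ·(16 - 82) - 81 ≡ 27. → (82, 27)

(82, 27)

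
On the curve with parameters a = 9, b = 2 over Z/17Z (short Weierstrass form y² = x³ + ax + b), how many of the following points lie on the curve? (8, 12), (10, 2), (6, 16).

2

(8, 12): 12² ≡ 8, rhs ≡ 8 → on.
(10, 2): 2² ≡ 4, rhs ≡ 4 → on.
(6, 16): 16² ≡ 1, rhs ≡ 0 → off.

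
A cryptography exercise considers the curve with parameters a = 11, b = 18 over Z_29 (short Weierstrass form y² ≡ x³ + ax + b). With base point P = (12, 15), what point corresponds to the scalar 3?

(26, 25)

Repeated addition: build up to 3P.
2P: tangent at (12, 15): λ = (3·12² + 11)/(2·15) ≡ 8/1. 1⁻¹ ≡ 1 (mod 29), so λ ≡ 8·1 ≡ 8.
  x = λ² - 12 - 12 = 64 - 24 ≡ 11; y = λ·(12 - 11) - 15 ≡ 22. → (11, 22)
3P: (11, 22) + (12, 15). λ = (15 - 22)/(12 - 11) ≡ 22/1 mod 29. 1⁻¹ ≡ 1 (mod 29) since 1·1 = 1 ≡ 1, so λ ≡ 22.
  x = λ² - 11 - 12 = 484 - 23 ≡ 26; y = λ·(11 - 26) - 22 ≡ 25. → (26, 25)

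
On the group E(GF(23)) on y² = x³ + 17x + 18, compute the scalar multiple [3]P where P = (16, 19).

(20, 20)

Repeated addition: build up to 3P.
2P: tangent at (16, 19): λ = (3·16² + 17)/(2·19) ≡ 3/15. 15⁻¹ ≡ 20 (mod 23) since 15·20 = 300 ≡ 1, so λ ≡ 3·20 ≡ 14.
  x = λ² - 16 - 16 = 196 - 32 ≡ 3; y = λ·(16 - 3) - 19 ≡ 2. → (3, 2)
3P: (3, 2) + (16, 19). λ = (19 - 2)/(16 - 3) ≡ 17/13 mod 23. 13⁻¹ ≡ 16 (mod 23) since 13·16 = 208 ≡ 1, so λ ≡ 19.
  x = λ² - 3 - 16 = 361 - 19 ≡ 20; y = λ·(3 - 20) - 2 ≡ 20. → (20, 20)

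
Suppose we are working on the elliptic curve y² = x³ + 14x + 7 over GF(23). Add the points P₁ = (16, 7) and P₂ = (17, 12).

(16, 7) + (17, 12). λ = (12 - 7)/(17 - 16) ≡ 5/1 mod 23. 1⁻¹ ≡ 1 (mod 23) since 1·1 = 1 ≡ 1, so λ ≡ 5.
  x = λ² - 16 - 17 = 25 - 33 ≡ 15; y = λ·(16 - 15) - 7 ≡ 21. → (15, 21)

(15, 21)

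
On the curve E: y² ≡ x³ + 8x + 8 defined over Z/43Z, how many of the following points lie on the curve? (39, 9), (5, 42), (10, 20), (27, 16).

3

(39, 9): 9² ≡ 38, rhs ≡ 41 → off.
(5, 42): 42² ≡ 1, rhs ≡ 1 → on.
(10, 20): 20² ≡ 13, rhs ≡ 13 → on.
(27, 16): 16² ≡ 41, rhs ≡ 41 → on.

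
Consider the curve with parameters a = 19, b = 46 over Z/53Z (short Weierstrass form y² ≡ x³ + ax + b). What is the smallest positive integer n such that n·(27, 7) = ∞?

2P: tangent at (27, 7): λ = (3·27² + 19)/(2·7) ≡ 33/14. 14⁻¹ ≡ 19 (mod 53), so λ ≡ 33·19 ≡ 44.
  x = λ² - 27 - 27 = 1936 - 54 ≡ 27; y = λ·(27 - 27) - 7 ≡ 46. → (27, 46)
3P: (27, 46) + (27, 7): same x and y₁ ≡ -y₂, so the sum is ∞.
3P = ∞, so the order is 3.

3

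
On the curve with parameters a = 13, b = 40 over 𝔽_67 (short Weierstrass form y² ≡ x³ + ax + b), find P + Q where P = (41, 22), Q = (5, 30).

(41, 22) + (5, 30). λ = (30 - 22)/(5 - 41) ≡ 8/31 mod 67. 31⁻¹ ≡ 13 (mod 67) since 31·13 = 403 ≡ 1, so λ ≡ 37.
  x = λ² - 41 - 5 = 1369 - 46 ≡ 50; y = λ·(41 - 50) - 22 ≡ 47. → (50, 47)

(50, 47)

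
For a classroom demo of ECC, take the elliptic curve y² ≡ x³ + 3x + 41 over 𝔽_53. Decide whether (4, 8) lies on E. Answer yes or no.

yes

y² = 8² ≡ 11; x³ + 3x + 41 = 117 ≡ 11 (mod 53). 11 = 11.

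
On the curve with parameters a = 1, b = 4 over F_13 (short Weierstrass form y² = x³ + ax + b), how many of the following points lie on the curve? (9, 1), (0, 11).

(9, 1): 1² ≡ 1, rhs ≡ 1 → on.
(0, 11): 11² ≡ 4, rhs ≡ 4 → on.

2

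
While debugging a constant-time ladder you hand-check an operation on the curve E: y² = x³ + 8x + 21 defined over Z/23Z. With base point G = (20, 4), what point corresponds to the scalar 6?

Double-and-add on 6 = (110)₂. Start with G = (20, 4) for the leading 1-bit.
double: tangent at (20, 4): λ = (3·20² + 8)/(2·4) ≡ 12/8. 8⁻¹ ≡ 3 (mod 23), so λ ≡ 12·3 ≡ 13.
  x = λ² - 20 - 20 = 169 - 40 ≡ 14; y = λ·(20 - 14) - 4 ≡ 5. → (14, 5)
add G: (14, 5) + (20, 4). λ = (4 - 5)/(20 - 14) ≡ 22/6 mod 23. 6⁻¹ ≡ 4 (mod 23) since 6·4 = 24 ≡ 1, so λ ≡ 19.
  x = λ² - 14 - 20 = 361 - 34 ≡ 5; y = λ·(14 - 5) - 5 ≡ 5. → (5, 5)
double: tangent at (5, 5): λ = (3·5² + 8)/(2·5) ≡ 14/10. 10⁻¹ ≡ 7 (mod 23) since 10·7 = 70 ≡ 1, so λ ≡ 14·7 ≡ 6.
  x = λ² - 5 - 5 = 36 - 10 ≡ 3; y = λ·(5 - 3) - 5 ≡ 7. → (3, 7)

(3, 7)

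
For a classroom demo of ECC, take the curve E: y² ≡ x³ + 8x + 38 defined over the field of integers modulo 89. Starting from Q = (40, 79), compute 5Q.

(64, 12)

Double-and-add on 5 = (101)₂. Start with Q = (40, 79) for the leading 1-bit.
double: tangent at (40, 79): λ = (3·40² + 8)/(2·79) ≡ 2/69. 69⁻¹ ≡ 40 (mod 89), so λ ≡ 2·40 ≡ 80.
  x = λ² - 40 - 40 = 6400 - 80 ≡ 1; y = λ·(40 - 1) - 79 ≡ 15. → (1, 15)
double: tangent at (1, 15): λ = (3·1² + 8)/(2·15) ≡ 11/30. 30⁻¹ ≡ 3 (mod 89) since 30·3 = 90 ≡ 1, so λ ≡ 11·3 ≡ 33.
  x = λ² - 1 - 1 = 1089 - 2 ≡ 19; y = λ·(1 - 19) - 15 ≡ 14. → (19, 14)
add Q: (19, 14) + (40, 79). λ = (79 - 14)/(40 - 19) ≡ 65/21 mod 89. 21⁻¹ ≡ 17 (mod 89) since 21·17 = 357 ≡ 1, so λ ≡ 37.
  x = λ² - 19 - 40 = 1369 - 59 ≡ 64; y = λ·(19 - 64) - 14 ≡ 12. → (64, 12)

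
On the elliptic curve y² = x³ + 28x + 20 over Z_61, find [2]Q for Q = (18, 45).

tangent at (18, 45): λ = (3·18² + 28)/(2·45) ≡ 24/29. 29⁻¹ ≡ 40 (mod 61), so λ ≡ 24·40 ≡ 45.
  x = λ² - 18 - 18 = 2025 - 36 ≡ 37; y = λ·(18 - 37) - 45 ≡ 15. → (37, 15)

(37, 15)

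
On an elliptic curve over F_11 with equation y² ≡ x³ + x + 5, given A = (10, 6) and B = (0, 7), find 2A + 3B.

First 2A:
Repeated addition: build up to 2A.
2A: tangent at (10, 6): λ = (3·10² + 1)/(2·6) ≡ 4/1. 1⁻¹ ≡ 1 (mod 11), so λ ≡ 4·1 ≡ 4.
  x = λ² - 10 - 10 = 16 - 20 ≡ 7; y = λ·(10 - 7) - 6 ≡ 6. → (7, 6)
2A = (7, 6).
Next 3B:
Repeated addition: build up to 3B.
2B: tangent at (0, 7): λ = (3·0² + 1)/(2·7) ≡ 1/3. 3⁻¹ ≡ 4 (mod 11), so λ ≡ 1·4 ≡ 4.
  x = λ² - 0 - 0 = 16 - 0 ≡ 5; y = λ·(0 - 5) - 7 ≡ 6. → (5, 6)
3B: (5, 6) + (0, 7). λ = (7 - 6)/(0 - 5) ≡ 1/6 mod 11. 6⁻¹ ≡ 2 (mod 11) since 6·2 = 12 ≡ 1, so λ ≡ 2.
  x = λ² - 5 - 0 = 4 - 5 ≡ 10; y = λ·(5 - 10) - 6 ≡ 6. → (10, 6)
3B = (10, 6).
Finally 2A + 3B:
(7, 6) + (10, 6). λ = (6 - 6)/(10 - 7) ≡ 0/3 mod 11. 3⁻¹ ≡ 4 (mod 11), so λ ≡ 0.
  x = λ² - 7 - 10 = 0 - 17 ≡ 5; y = λ·(7 - 5) - 6 ≡ 5. → (5, 5)

(5, 5)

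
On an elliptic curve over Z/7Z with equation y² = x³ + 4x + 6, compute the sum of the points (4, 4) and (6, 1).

(1, 2)

(4, 4) + (6, 1). λ = (1 - 4)/(6 - 4) ≡ 4/2 mod 7. 2⁻¹ ≡ 4 (mod 7) since 2·4 = 8 ≡ 1, so λ ≡ 2.
  x = λ² - 4 - 6 = 4 - 10 ≡ 1; y = λ·(4 - 1) - 4 ≡ 2. → (1, 2)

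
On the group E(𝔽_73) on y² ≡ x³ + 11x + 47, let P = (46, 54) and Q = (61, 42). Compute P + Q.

(63, 18)

(46, 54) + (61, 42). λ = (42 - 54)/(61 - 46) ≡ 61/15 mod 73. 15⁻¹ ≡ 39 (mod 73), so λ ≡ 43.
  x = λ² - 46 - 61 = 1849 - 107 ≡ 63; y = λ·(46 - 63) - 54 ≡ 18. → (63, 18)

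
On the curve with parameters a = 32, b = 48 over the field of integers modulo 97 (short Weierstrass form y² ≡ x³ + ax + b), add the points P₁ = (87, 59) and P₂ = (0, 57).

(76, 94)

(87, 59) + (0, 57). λ = (57 - 59)/(0 - 87) ≡ 95/10 mod 97. 10⁻¹ ≡ 68 (mod 97) since 10·68 = 680 ≡ 1, so λ ≡ 58.
  x = λ² - 87 - 0 = 3364 - 87 ≡ 76; y = λ·(87 - 76) - 59 ≡ 94. → (76, 94)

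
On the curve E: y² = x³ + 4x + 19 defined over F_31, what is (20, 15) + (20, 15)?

tangent at (20, 15): λ = (3·20² + 4)/(2·15) ≡ 26/30. 30⁻¹ ≡ 30 (mod 31), so λ ≡ 26·30 ≡ 5.
  x = λ² - 20 - 20 = 25 - 40 ≡ 16; y = λ·(20 - 16) - 15 ≡ 5. → (16, 5)

(16, 5)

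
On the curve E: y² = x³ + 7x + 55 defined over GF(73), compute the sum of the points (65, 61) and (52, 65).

(65, 61) + (52, 65). λ = (65 - 61)/(52 - 65) ≡ 4/60 mod 73. 60⁻¹ ≡ 28 (mod 73) since 60·28 = 1680 ≡ 1, so λ ≡ 39.
  x = λ² - 65 - 52 = 1521 - 117 ≡ 17; y = λ·(65 - 17) - 61 ≡ 59. → (17, 59)

(17, 59)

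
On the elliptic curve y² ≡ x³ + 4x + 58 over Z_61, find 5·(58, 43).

Write P = (58, 43).
Repeated addition: build up to 5P.
2P: tangent at (58, 43): λ = (3·58² + 4)/(2·43) ≡ 31/25. 25⁻¹ ≡ 22 (mod 61), so λ ≡ 31·22 ≡ 11.
  x = λ² - 58 - 58 = 121 - 116 ≡ 5; y = λ·(58 - 5) - 43 ≡ 52. → (5, 52)
3P: (5, 52) + (58, 43). λ = (43 - 52)/(58 - 5) ≡ 52/53 mod 61. 53⁻¹ ≡ 38 (mod 61) since 53·38 = 2014 ≡ 1, so λ ≡ 24.
  x = λ² - 5 - 58 = 576 - 63 ≡ 25; y = λ·(5 - 25) - 52 ≡ 17. → (25, 17)
4P: (25, 17) + (58, 43). λ = (43 - 17)/(58 - 25) ≡ 26/33 mod 61. 33⁻¹ ≡ 37 (mod 61), so λ ≡ 47.
  x = λ² - 25 - 58 = 2209 - 83 ≡ 52; y = λ·(25 - 52) - 17 ≡ 56. → (52, 56)
5P: (52, 56) + (58, 43). λ = (43 - 56)/(58 - 52) ≡ 48/6 mod 61. 6⁻¹ ≡ 51 (mod 61) since 6·51 = 306 ≡ 1, so λ ≡ 8.
  x = λ² - 52 - 58 = 64 - 110 ≡ 15; y = λ·(52 - 15) - 56 ≡ 57. → (15, 57)

(15, 57)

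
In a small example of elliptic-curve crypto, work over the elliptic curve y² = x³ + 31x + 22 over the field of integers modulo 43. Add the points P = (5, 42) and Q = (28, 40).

(5, 42) + (28, 40). λ = (40 - 42)/(28 - 5) ≡ 41/23 mod 43. 23⁻¹ ≡ 15 (mod 43) since 23·15 = 345 ≡ 1, so λ ≡ 13.
  x = λ² - 5 - 28 = 169 - 33 ≡ 7; y = λ·(5 - 7) - 42 ≡ 18. → (7, 18)

(7, 18)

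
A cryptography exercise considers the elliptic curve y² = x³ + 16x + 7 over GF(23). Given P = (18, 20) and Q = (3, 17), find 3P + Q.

First 3P:
Repeated addition: build up to 3P.
2P: tangent at (18, 20): λ = (3·18² + 16)/(2·20) ≡ 22/17. 17⁻¹ ≡ 19 (mod 23) since 17·19 = 323 ≡ 1, so λ ≡ 22·19 ≡ 4.
  x = λ² - 18 - 18 = 16 - 36 ≡ 3; y = λ·(18 - 3) - 20 ≡ 17. → (3, 17)
3P: (3, 17) + (18, 20). λ = (20 - 17)/(18 - 3) ≡ 3/15 mod 23. 15⁻¹ ≡ 20 (mod 23), so λ ≡ 14.
  x = λ² - 3 - 18 = 196 - 21 ≡ 14; y = λ·(3 - 14) - 17 ≡ 13. → (14, 13)
3P = (14, 13).
Finally 3P + Q:
(14, 13) + (3, 17). λ = (17 - 13)/(3 - 14) ≡ 4/12 mod 23. 12⁻¹ ≡ 2 (mod 23) since 12·2 = 24 ≡ 1, so λ ≡ 8.
  x = λ² - 14 - 3 = 64 - 17 ≡ 1; y = λ·(14 - 1) - 13 ≡ 22. → (1, 22)

(1, 22)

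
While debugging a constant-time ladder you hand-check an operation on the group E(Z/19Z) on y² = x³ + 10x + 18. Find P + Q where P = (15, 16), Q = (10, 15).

(10, 4)

(15, 16) + (10, 15). λ = (15 - 16)/(10 - 15) ≡ 18/14 mod 19. 14⁻¹ ≡ 15 (mod 19) since 14·15 = 210 ≡ 1, so λ ≡ 4.
  x = λ² - 15 - 10 = 16 - 25 ≡ 10; y = λ·(15 - 10) - 16 ≡ 4. → (10, 4)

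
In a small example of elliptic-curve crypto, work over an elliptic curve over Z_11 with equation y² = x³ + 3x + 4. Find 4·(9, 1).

(0, 9)

Write Q = (9, 1).
Double-and-add on 4 = (100)₂. Start with Q = (9, 1) for the leading 1-bit.
double: tangent at (9, 1): λ = (3·9² + 3)/(2·1) ≡ 4/2. 2⁻¹ ≡ 6 (mod 11), so λ ≡ 4·6 ≡ 2.
  x = λ² - 9 - 9 = 4 - 18 ≡ 8; y = λ·(9 - 8) - 1 ≡ 1. → (8, 1)
double: tangent at (8, 1): λ = (3·8² + 3)/(2·1) ≡ 8/2. 2⁻¹ ≡ 6 (mod 11), so λ ≡ 8·6 ≡ 4.
  x = λ² - 8 - 8 = 16 - 16 ≡ 0; y = λ·(8 - 0) - 1 ≡ 9. → (0, 9)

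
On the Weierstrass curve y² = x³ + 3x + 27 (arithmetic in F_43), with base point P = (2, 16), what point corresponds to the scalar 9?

(5, 9)

Repeated addition: build up to 9P.
2P: tangent at (2, 16): λ = (3·2² + 3)/(2·16) ≡ 15/32. 32⁻¹ ≡ 39 (mod 43), so λ ≡ 15·39 ≡ 26.
  x = λ² - 2 - 2 = 676 - 4 ≡ 27; y = λ·(2 - 27) - 16 ≡ 22. → (27, 22)
3P: (27, 22) + (2, 16). λ = (16 - 22)/(2 - 27) ≡ 37/18 mod 43. 18⁻¹ ≡ 12 (mod 43), so λ ≡ 14.
  x = λ² - 27 - 2 = 196 - 29 ≡ 38; y = λ·(27 - 38) - 22 ≡ 39. → (38, 39)
4P: (38, 39) + (2, 16). λ = (16 - 39)/(2 - 38) ≡ 20/7 mod 43. 7⁻¹ ≡ 37 (mod 43), so λ ≡ 9.
  x = λ² - 38 - 2 = 81 - 40 ≡ 41; y = λ·(38 - 41) - 39 ≡ 20. → (41, 20)
5P: (41, 20) + (2, 16). λ = (16 - 20)/(2 - 41) ≡ 39/4 mod 43. 4⁻¹ ≡ 11 (mod 43), so λ ≡ 42.
  x = λ² - 41 - 2 = 1764 - 43 ≡ 1; y = λ·(41 - 1) - 20 ≡ 26. → (1, 26)
6P: (1, 26) + (2, 16). λ = (16 - 26)/(2 - 1) ≡ 33/1 mod 43. 1⁻¹ ≡ 1 (mod 43) since 1·1 = 1 ≡ 1, so λ ≡ 33.
  x = λ² - 1 - 2 = 1089 - 3 ≡ 11; y = λ·(1 - 11) - 26 ≡ 31. → (11, 31)
7P: (11, 31) + (2, 16). λ = (16 - 31)/(2 - 11) ≡ 28/34 mod 43. 34⁻¹ ≡ 19 (mod 43), so λ ≡ 16.
  x = λ² - 11 - 2 = 256 - 13 ≡ 28; y = λ·(11 - 28) - 31 ≡ 41. → (28, 41)
8P: (28, 41) + (2, 16). λ = (16 - 41)/(2 - 28) ≡ 18/17 mod 43. 17⁻¹ ≡ 38 (mod 43) since 17·38 = 646 ≡ 1, so λ ≡ 39.
  x = λ² - 28 - 2 = 1521 - 30 ≡ 29; y = λ·(28 - 29) - 41 ≡ 6. → (29, 6)
9P: (29, 6) + (2, 16). λ = (16 - 6)/(2 - 29) ≡ 10/16 mod 43. 16⁻¹ ≡ 35 (mod 43) since 16·35 = 560 ≡ 1, so λ ≡ 6.
  x = λ² - 29 - 2 = 36 - 31 ≡ 5; y = λ·(29 - 5) - 6 ≡ 9. → (5, 9)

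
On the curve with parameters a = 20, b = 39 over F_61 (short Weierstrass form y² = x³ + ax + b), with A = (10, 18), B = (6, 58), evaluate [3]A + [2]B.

First 3A:
Repeated addition: build up to 3A.
2A: tangent at (10, 18): λ = (3·10² + 20)/(2·18) ≡ 15/36. 36⁻¹ ≡ 39 (mod 61), so λ ≡ 15·39 ≡ 36.
  x = λ² - 10 - 10 = 1296 - 20 ≡ 56; y = λ·(10 - 56) - 18 ≡ 34. → (56, 34)
3A: (56, 34) + (10, 18). λ = (18 - 34)/(10 - 56) ≡ 45/15 mod 61. 15⁻¹ ≡ 57 (mod 61), so λ ≡ 3.
  x = λ² - 56 - 10 = 9 - 66 ≡ 4; y = λ·(56 - 4) - 34 ≡ 0. → (4, 0)
3A = (4, 0).
Next 2B:
Repeated addition: build up to 2B.
2B: tangent at (6, 58): λ = (3·6² + 20)/(2·58) ≡ 6/55. 55⁻¹ ≡ 10 (mod 61), so λ ≡ 6·10 ≡ 60.
  x = λ² - 6 - 6 = 3600 - 12 ≡ 50; y = λ·(6 - 50) - 58 ≡ 47. → (50, 47)
2B = (50, 47).
Finally 3A + 2B:
(4, 0) + (50, 47). λ = (47 - 0)/(50 - 4) ≡ 47/46 mod 61. 46⁻¹ ≡ 4 (mod 61) since 46·4 = 184 ≡ 1, so λ ≡ 5.
  x = λ² - 4 - 50 = 25 - 54 ≡ 32; y = λ·(4 - 32) - 0 ≡ 43. → (32, 43)

(32, 43)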